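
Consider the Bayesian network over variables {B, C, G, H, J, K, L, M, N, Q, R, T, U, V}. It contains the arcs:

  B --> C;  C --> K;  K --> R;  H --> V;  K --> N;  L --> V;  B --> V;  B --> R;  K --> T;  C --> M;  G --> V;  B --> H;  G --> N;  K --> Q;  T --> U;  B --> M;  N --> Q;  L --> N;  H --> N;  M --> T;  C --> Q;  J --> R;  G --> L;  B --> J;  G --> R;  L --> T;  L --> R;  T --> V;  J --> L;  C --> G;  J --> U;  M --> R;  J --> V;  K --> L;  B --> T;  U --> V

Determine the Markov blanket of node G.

Recall MB(v) = parents ∪ children ∪ spouses, where spouses are the other parents of v's children.
Parents of G: C.
Ch(G) = {L, N, R, V}.
Co-parents of G (other parents of its children):
  L also has parents J, K.
  N also has parents H, K, L.
  R's other parents are B, J, K, L, M.
  V also has parents B, H, J, L, T, U.
Taking the union gives {B, C, H, J, K, L, M, N, R, T, U, V}.

{B, C, H, J, K, L, M, N, R, T, U, V}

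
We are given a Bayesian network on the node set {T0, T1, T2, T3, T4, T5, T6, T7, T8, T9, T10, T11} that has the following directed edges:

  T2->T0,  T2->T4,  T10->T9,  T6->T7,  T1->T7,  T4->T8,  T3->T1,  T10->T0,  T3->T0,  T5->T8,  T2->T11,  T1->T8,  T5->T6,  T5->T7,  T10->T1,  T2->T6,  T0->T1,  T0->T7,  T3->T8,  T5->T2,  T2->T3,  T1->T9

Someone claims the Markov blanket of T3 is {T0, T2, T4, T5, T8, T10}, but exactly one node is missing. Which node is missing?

T1

T3 has parent T2.
Children of T3: T0, T1, T8.
Parents of each child, excluding T3:
  T0 also has parents T2, T10.
  T1's other parents are T0, T10.
  T8 also has parents T1, T4, T5.
MB(T3) = {T0, T1, T2, T4, T5, T8, T10}.
Comparing with the claimed set, T1 is missing.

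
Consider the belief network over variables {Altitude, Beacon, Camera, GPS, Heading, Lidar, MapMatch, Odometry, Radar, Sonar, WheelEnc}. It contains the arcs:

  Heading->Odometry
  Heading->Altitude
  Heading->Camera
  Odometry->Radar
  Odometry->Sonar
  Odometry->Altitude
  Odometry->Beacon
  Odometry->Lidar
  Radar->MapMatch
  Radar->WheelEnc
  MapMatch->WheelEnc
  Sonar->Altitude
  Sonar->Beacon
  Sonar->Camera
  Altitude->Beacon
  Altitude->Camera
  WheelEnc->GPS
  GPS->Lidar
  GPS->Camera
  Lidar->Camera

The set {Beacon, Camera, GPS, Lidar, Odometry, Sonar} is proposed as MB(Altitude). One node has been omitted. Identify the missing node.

Altitude has parents Heading, Odometry, Sonar.
Ch(Altitude) = {Beacon, Camera}.
Co-parents of Altitude (other parents of its children):
  Beacon: Odometry, Sonar
  Camera: GPS, Heading, Lidar, Sonar
MB(Altitude) = {Beacon, Camera, GPS, Heading, Lidar, Odometry, Sonar}.
Comparing with the claimed set, Heading is missing.

Heading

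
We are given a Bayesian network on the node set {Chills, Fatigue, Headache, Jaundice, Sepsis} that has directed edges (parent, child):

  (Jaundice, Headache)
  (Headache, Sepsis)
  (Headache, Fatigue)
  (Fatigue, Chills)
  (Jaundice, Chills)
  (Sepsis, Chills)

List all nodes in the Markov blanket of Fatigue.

Fatigue has parent Headache.
Children of Fatigue: Chills.
Co-parents of Fatigue (other parents of its children):
  Chills: Jaundice, Sepsis
Taking the union gives {Chills, Headache, Jaundice, Sepsis}.

{Chills, Headache, Jaundice, Sepsis}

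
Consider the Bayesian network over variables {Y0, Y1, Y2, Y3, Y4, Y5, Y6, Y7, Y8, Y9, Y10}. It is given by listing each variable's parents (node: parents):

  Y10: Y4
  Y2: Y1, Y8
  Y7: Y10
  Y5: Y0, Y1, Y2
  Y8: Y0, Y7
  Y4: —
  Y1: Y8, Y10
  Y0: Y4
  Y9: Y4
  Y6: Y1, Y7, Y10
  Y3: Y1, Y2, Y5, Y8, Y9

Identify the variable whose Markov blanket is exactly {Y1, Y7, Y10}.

Y6

The target node must have every member of {Y1, Y7, Y10} as a parent, child, or co-parent, and no others.
Parents of Y6: Y1, Y7, Y10; children: none; co-parents: none.
These exactly cover the given set, so the node is Y6.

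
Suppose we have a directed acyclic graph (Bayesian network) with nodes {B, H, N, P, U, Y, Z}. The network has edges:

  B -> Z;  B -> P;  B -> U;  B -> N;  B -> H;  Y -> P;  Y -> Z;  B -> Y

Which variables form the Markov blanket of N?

{B}

Pa(N) = {B}.
Ch(N) = {}.
N has no children, so there are no co-parents.
Taking the union gives {B}.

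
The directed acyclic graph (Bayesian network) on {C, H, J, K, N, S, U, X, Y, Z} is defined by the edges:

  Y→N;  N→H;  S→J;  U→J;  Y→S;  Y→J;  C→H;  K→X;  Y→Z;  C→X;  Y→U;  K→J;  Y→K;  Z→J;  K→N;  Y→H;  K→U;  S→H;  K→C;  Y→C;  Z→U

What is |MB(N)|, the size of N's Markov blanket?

A node's Markov blanket = Pa ∪ Ch ∪ (parents of Ch other than the node itself).
N's children: H.
Pa(N) = {K, Y}.
Parents of each child, excluding N:
  parents(H) \ {N} = {C, S, Y}.
MB(N) = {C, H, K, S, Y}, which has 5 nodes.

5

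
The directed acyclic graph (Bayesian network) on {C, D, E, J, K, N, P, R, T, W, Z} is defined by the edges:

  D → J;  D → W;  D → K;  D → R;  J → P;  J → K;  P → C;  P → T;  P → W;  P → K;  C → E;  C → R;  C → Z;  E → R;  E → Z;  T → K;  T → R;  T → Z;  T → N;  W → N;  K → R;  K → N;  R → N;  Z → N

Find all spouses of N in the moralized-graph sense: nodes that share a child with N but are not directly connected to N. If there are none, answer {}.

{}

N has no children, so it has no co-parents. The set is empty.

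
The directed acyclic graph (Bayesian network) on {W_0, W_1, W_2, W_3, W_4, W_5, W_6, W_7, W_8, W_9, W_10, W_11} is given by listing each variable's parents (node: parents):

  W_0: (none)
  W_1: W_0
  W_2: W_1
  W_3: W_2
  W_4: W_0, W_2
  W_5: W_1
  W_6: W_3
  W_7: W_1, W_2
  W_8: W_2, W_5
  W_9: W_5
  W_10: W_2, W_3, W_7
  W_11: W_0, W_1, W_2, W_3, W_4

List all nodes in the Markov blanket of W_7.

{W_1, W_2, W_3, W_10}

W_7 has child W_10.
W_7's parents: W_1, W_2.
Parents of each child, excluding W_7:
  W_10's other parents are W_2, W_3.
So the Markov blanket of W_7 is {W_1, W_2, W_3, W_10}.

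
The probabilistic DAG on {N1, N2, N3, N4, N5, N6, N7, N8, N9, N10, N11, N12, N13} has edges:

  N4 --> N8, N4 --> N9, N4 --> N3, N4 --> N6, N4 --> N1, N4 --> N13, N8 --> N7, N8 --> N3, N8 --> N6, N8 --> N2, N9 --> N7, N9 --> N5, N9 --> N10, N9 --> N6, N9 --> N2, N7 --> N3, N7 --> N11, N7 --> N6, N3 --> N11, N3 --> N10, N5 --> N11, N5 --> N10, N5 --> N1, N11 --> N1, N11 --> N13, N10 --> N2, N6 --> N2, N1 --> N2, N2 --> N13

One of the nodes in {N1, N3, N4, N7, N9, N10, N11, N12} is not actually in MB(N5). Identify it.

N12

By definition, MB(N5) is built from N5's parents, N5's children, and the co-parents of N5.
Parents of N5: N9.
N5 has children N1, N10, N11.
Other parents of N5's children:
  N11's other parents are N3, N7.
  N10 also has parents N3, N9.
  N1 also has parents N4, N11.
MB(N5) = {N1, N3, N4, N7, N9, N10, N11}.
N12 is neither a parent, child, nor co-parent of N5, so it does not belong.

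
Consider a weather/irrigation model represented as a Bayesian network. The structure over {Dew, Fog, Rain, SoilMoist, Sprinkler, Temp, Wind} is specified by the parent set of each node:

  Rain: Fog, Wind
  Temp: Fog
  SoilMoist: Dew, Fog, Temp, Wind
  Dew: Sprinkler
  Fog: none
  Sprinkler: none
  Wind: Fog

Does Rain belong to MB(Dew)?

No

A node's Markov blanket = Pa ∪ Ch ∪ (parents of Ch other than the node itself).
Dew's parents: Sprinkler.
Children of Dew: SoilMoist.
Co-parents of Dew (other parents of its children):
  SoilMoist: Fog, Temp, Wind
MB(Dew) = {Fog, SoilMoist, Sprinkler, Temp, Wind}; Rain is not in this set.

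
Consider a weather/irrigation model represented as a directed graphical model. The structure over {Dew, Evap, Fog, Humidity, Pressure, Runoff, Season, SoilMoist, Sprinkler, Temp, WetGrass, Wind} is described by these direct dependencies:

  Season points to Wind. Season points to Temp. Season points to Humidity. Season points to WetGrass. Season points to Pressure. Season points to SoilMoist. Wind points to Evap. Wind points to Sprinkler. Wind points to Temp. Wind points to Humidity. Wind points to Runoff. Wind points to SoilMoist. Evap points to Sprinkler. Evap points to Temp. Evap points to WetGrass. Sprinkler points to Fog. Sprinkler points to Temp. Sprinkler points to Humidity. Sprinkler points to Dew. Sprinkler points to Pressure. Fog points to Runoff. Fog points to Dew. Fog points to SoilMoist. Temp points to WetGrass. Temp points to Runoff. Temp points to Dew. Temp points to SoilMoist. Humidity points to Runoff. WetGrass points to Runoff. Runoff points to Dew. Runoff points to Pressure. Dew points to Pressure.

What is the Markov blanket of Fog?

{Dew, Humidity, Runoff, Season, SoilMoist, Sprinkler, Temp, WetGrass, Wind}

A node's Markov blanket = Pa ∪ Ch ∪ (parents of Ch other than the node itself).
Fog has parent Sprinkler.
Ch(Fog) = {Dew, Runoff, SoilMoist}.
Co-parents of Fog (other parents of its children):
  Runoff: Humidity, Temp, WetGrass, Wind
  Dew: Runoff, Sprinkler, Temp
  SoilMoist: Season, Temp, Wind
MB(Fog) = {Dew, Humidity, Runoff, Season, SoilMoist, Sprinkler, Temp, WetGrass, Wind}.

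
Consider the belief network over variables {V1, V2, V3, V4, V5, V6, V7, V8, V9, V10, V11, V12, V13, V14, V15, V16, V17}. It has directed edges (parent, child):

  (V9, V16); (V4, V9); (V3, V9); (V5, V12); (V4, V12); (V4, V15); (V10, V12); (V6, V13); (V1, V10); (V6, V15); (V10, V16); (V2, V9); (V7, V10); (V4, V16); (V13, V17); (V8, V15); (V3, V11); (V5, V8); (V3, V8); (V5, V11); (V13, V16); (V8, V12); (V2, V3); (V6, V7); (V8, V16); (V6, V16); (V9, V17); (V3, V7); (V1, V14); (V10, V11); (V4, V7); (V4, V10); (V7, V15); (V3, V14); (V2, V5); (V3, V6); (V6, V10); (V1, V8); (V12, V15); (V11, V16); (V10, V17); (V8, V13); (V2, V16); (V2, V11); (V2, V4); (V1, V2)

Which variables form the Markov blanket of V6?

Ch(V6) = {V7, V10, V13, V15, V16}.
V6's parents: V3.
Co-parents of V6 (other parents of its children):
  parents(V7) \ {V6} = {V3, V4}.
  parents(V10) \ {V6} = {V1, V4, V7}.
  V13's other parent is V8.
  V15 also has parents V4, V7, V8, V12.
  V16 also has parents V2, V4, V8, V9, V10, V11, V13.
Taking the union gives {V1, V2, V3, V4, V7, V8, V9, V10, V11, V12, V13, V15, V16}.

{V1, V2, V3, V4, V7, V8, V9, V10, V11, V12, V13, V15, V16}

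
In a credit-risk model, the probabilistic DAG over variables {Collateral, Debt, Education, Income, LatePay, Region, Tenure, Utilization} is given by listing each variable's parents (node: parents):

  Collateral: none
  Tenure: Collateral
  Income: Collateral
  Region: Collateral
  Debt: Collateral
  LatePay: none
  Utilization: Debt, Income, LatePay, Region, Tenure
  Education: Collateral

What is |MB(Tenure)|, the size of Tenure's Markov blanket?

6

Parents of Tenure: Collateral.
Children of Tenure: Utilization.
Parents of each child, excluding Tenure:
  parents(Utilization) \ {Tenure} = {Debt, Income, LatePay, Region}.
MB(Tenure) = {Collateral, Debt, Income, LatePay, Region, Utilization}, which has 6 nodes.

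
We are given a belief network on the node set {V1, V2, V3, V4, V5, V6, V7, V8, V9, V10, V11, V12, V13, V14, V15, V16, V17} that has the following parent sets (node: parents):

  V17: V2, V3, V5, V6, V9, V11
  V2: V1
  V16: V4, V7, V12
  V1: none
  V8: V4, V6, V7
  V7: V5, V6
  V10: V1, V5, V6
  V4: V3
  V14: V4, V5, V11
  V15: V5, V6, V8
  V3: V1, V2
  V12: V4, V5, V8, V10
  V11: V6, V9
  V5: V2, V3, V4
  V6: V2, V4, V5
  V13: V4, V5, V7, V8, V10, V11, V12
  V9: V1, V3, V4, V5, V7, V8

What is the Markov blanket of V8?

V8 has children V9, V12, V13, V15.
Pa(V8) = {V4, V6, V7}.
For each child, the remaining parents (spouses of V8):
  V9's other parents are V1, V3, V4, V5, V7.
  V12's other parents are V4, V5, V10.
  V13's other parents are V4, V5, V7, V10, V11, V12.
  V15's other parents are V5, V6.
Taking the union gives {V1, V3, V4, V5, V6, V7, V9, V10, V11, V12, V13, V15}.

{V1, V3, V4, V5, V6, V7, V9, V10, V11, V12, V13, V15}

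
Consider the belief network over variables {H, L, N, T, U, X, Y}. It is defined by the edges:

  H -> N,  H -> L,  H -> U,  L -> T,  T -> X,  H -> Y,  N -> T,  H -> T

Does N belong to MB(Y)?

A node's Markov blanket = Pa ∪ Ch ∪ (parents of Ch other than the node itself).
Y's parents: H.
Children of Y: none.
Y has no children, so there are no co-parents.
MB(Y) = {H}; N is not in this set.

No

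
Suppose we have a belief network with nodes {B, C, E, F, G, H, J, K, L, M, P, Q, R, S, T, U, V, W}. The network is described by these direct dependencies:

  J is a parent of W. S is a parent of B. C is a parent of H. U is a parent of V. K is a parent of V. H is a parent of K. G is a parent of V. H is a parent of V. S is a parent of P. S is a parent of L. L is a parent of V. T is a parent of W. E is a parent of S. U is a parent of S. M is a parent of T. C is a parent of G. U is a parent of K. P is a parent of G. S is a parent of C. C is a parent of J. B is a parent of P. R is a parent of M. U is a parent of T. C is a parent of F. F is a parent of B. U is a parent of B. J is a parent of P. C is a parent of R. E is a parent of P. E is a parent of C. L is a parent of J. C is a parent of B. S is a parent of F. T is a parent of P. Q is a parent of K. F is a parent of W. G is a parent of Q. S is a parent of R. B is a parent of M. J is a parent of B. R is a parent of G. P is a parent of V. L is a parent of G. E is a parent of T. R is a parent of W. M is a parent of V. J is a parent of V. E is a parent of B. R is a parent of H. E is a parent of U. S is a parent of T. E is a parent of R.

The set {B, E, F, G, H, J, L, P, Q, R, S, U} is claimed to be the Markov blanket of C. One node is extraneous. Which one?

Parents of C: E, S.
Children of C: B, F, G, H, J, R.
Co-parents of C (other parents of its children):
  parents(R) \ {C} = {E, S}.
  parents(H) \ {C} = {R}.
  J's other parent is L.
  parents(F) \ {C} = {S}.
  B also has parents E, F, J, S, U.
  parents(G) \ {C} = {L, P, R}.
MB(C) = {B, E, F, G, H, J, L, P, R, S, U}.
Q is neither a parent, child, nor co-parent of C, so it does not belong.

Q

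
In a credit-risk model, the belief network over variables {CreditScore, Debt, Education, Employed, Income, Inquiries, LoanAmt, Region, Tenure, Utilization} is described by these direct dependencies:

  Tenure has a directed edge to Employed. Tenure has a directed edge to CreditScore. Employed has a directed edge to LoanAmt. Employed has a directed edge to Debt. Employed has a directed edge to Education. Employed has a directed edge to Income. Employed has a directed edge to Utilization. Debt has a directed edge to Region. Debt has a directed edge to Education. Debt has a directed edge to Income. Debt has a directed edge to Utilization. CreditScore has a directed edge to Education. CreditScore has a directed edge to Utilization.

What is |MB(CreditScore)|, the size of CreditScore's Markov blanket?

Recall MB(v) = parents ∪ children ∪ spouses, where spouses are the other parents of v's children.
CreditScore's parents: Tenure.
Children of CreditScore: Education, Utilization.
For each child, the remaining parents (spouses of CreditScore):
  Education's other parents are Debt, Employed.
  Utilization also has parents Debt, Employed.
MB(CreditScore) = {Debt, Education, Employed, Tenure, Utilization}, which has 5 nodes.

5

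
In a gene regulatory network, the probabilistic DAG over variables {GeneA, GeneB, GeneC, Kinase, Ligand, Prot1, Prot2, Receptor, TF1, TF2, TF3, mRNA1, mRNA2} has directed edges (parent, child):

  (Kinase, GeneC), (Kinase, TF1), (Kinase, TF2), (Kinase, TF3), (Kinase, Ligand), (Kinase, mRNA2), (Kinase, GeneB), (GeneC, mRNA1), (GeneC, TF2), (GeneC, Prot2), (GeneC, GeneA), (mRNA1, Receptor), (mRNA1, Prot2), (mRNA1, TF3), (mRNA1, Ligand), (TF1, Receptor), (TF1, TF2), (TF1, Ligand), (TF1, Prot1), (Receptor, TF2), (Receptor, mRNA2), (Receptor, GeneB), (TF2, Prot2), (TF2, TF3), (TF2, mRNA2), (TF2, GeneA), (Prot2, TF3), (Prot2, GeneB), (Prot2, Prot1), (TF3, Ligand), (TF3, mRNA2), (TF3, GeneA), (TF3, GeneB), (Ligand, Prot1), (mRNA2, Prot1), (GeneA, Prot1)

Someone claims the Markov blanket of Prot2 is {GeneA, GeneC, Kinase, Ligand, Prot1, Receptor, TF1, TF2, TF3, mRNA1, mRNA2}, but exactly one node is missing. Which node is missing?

GeneB

A node's Markov blanket = Pa ∪ Ch ∪ (parents of Ch other than the node itself).
Pa(Prot2) = {GeneC, TF2, mRNA1}.
Prot2 has children GeneB, Prot1, TF3.
For each child, the remaining parents (spouses of Prot2):
  parents(TF3) \ {Prot2} = {Kinase, TF2, mRNA1}.
  GeneB's other parents are Kinase, Receptor, TF3.
  Prot1 also has parents GeneA, Ligand, TF1, mRNA2.
MB(Prot2) = {GeneA, GeneB, GeneC, Kinase, Ligand, Prot1, Receptor, TF1, TF2, TF3, mRNA1, mRNA2}.
Comparing with the claimed set, GeneB is missing.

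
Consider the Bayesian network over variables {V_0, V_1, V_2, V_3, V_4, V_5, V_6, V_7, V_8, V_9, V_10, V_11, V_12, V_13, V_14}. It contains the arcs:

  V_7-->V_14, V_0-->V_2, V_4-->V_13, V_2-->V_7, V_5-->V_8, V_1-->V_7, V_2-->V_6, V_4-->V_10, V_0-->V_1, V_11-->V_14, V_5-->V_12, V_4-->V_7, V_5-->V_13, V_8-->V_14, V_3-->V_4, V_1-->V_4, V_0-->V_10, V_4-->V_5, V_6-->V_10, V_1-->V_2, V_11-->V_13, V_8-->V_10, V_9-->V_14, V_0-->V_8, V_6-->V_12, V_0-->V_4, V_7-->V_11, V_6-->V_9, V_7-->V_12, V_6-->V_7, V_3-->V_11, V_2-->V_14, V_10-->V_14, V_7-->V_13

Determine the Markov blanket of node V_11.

V_11's children: V_13, V_14.
Pa(V_11) = {V_3, V_7}.
Co-parents of V_11 (other parents of its children):
  V_13 also has parents V_4, V_5, V_7.
  V_14's other parents are V_2, V_7, V_8, V_9, V_10.
Taking the union gives {V_2, V_3, V_4, V_5, V_7, V_8, V_9, V_10, V_13, V_14}.

{V_2, V_3, V_4, V_5, V_7, V_8, V_9, V_10, V_13, V_14}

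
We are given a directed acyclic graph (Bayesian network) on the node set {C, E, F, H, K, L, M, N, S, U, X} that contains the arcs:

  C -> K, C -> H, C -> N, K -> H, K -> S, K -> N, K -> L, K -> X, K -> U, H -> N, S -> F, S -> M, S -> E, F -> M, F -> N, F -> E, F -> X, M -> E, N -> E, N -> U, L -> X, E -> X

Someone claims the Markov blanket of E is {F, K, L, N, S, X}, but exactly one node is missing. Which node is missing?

M

Pa(E) = {F, M, N, S}.
Ch(E) = {X}.
Co-parents of E (other parents of its children):
  X's other parents are F, K, L.
MB(E) = {F, K, L, M, N, S, X}.
Comparing with the claimed set, M is missing.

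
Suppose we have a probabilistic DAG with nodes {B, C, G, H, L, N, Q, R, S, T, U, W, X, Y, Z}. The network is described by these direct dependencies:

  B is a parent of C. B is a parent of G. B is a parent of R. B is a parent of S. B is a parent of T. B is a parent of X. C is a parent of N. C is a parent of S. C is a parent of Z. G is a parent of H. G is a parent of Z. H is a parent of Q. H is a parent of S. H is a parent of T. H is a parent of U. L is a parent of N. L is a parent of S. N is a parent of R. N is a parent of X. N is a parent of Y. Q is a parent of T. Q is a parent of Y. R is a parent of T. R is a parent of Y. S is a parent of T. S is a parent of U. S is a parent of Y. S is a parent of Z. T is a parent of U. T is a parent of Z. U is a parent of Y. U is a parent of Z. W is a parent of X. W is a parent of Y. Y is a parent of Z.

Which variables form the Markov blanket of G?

{B, C, H, S, T, U, Y, Z}

Parents of G: B.
Children of G: H, Z.
Co-parents of G (other parents of its children):
  H has no other parent.
  Z also has parents C, S, T, U, Y.
Union: {B} ∪ {H, Z} ∪ {C, S, T, U, Y} = {B, C, H, S, T, U, Y, Z}.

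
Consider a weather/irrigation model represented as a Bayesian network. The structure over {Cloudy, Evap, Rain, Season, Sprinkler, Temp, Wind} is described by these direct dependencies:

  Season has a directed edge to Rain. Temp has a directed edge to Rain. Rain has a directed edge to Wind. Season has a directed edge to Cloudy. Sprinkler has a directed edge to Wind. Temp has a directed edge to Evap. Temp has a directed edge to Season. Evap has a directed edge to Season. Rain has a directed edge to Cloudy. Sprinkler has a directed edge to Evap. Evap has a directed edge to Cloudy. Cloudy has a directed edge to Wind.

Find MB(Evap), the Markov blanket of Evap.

Children of Evap: Cloudy, Season.
Pa(Evap) = {Sprinkler, Temp}.
Other parents of Evap's children:
  Season: Temp
  Cloudy: Rain, Season
Union: {Sprinkler, Temp} ∪ {Cloudy, Season} ∪ {Rain, Season, Temp} = {Cloudy, Rain, Season, Sprinkler, Temp}.

{Cloudy, Rain, Season, Sprinkler, Temp}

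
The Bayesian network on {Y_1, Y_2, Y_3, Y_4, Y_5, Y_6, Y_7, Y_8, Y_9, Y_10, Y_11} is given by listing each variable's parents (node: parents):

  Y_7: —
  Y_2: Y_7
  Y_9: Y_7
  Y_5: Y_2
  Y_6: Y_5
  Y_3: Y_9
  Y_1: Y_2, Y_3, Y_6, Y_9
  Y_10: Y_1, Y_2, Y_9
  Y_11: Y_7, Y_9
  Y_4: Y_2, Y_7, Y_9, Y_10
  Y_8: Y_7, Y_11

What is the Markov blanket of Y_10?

By definition, MB(Y_10) is built from Y_10's parents, Y_10's children, and the co-parents of Y_10.
Y_10 has parents Y_1, Y_2, Y_9.
Y_10's children: Y_4.
Parents of each child, excluding Y_10:
  Y_4 also has parents Y_2, Y_7, Y_9.
So the Markov blanket of Y_10 is {Y_1, Y_2, Y_4, Y_7, Y_9}.

{Y_1, Y_2, Y_4, Y_7, Y_9}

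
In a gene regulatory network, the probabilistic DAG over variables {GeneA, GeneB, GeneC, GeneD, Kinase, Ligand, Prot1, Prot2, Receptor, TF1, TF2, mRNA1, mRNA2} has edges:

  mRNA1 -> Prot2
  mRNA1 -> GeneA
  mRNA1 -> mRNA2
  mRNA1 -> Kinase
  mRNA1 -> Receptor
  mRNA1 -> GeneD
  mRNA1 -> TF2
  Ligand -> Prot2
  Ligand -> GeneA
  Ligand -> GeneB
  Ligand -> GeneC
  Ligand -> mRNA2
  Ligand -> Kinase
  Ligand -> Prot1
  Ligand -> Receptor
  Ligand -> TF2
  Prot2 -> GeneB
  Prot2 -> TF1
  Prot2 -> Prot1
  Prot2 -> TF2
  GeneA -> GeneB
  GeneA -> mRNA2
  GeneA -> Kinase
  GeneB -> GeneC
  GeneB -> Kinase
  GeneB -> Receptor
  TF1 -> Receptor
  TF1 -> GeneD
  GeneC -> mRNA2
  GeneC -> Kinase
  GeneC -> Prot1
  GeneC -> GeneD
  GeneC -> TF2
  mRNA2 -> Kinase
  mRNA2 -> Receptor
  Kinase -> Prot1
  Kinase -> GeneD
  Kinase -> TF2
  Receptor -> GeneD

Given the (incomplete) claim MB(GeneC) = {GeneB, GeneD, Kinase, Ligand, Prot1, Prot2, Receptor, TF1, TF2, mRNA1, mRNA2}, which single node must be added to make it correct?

GeneA

The Markov blanket of a node is its parents, its children, and the other parents of its children.
Parents of GeneC: GeneB, Ligand.
GeneC's children: GeneD, Kinase, Prot1, TF2, mRNA2.
Co-parents of GeneC (other parents of its children):
  mRNA2's other parents are GeneA, Ligand, mRNA1.
  parents(Kinase) \ {GeneC} = {GeneA, GeneB, Ligand, mRNA1, mRNA2}.
  Prot1 also has parents Kinase, Ligand, Prot2.
  parents(GeneD) \ {GeneC} = {Kinase, Receptor, TF1, mRNA1}.
  parents(TF2) \ {GeneC} = {Kinase, Ligand, Prot2, mRNA1}.
MB(GeneC) = {GeneA, GeneB, GeneD, Kinase, Ligand, Prot1, Prot2, Receptor, TF1, TF2, mRNA1, mRNA2}.
Comparing with the claimed set, GeneA is missing.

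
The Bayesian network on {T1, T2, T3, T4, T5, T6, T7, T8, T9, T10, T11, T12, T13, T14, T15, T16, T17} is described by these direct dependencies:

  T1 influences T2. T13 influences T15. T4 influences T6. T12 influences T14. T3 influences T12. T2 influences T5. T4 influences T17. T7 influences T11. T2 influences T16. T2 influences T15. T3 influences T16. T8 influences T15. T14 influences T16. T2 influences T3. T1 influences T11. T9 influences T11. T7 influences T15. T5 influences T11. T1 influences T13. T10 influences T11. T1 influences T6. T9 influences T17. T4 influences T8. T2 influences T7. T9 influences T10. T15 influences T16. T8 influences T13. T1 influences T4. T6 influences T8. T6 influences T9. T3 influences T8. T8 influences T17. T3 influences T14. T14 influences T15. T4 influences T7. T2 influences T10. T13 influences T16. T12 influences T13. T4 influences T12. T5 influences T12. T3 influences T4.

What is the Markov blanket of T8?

By definition, MB(T8) is built from T8's parents, T8's children, and the co-parents of T8.
T8 has parents T3, T4, T6.
T8 has children T13, T15, T17.
Co-parents of T8 (other parents of its children):
  T13 also has parents T1, T12.
  parents(T15) \ {T8} = {T2, T7, T13, T14}.
  T17 also has parents T4, T9.
So the Markov blanket of T8 is {T1, T2, T3, T4, T6, T7, T9, T12, T13, T14, T15, T17}.

{T1, T2, T3, T4, T6, T7, T9, T12, T13, T14, T15, T17}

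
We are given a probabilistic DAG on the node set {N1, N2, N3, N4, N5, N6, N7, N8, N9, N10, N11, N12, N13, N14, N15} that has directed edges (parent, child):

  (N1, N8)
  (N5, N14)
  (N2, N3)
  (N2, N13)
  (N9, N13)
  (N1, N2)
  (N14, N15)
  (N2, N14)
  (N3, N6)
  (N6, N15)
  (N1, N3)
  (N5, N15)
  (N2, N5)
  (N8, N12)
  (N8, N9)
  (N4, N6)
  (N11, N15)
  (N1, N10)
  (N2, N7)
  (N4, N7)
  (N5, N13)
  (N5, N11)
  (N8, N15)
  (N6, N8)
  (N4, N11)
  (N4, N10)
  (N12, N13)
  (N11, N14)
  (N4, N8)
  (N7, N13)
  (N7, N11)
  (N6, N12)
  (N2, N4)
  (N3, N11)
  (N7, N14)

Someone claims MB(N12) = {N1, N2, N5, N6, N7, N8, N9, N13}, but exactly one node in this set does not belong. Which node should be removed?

The Markov blanket of a node is its parents, its children, and the other parents of its children.
Ch(N12) = {N13}.
Parents of N12: N6, N8.
Co-parents of N12 (other parents of its children):
  N13's other parents are N2, N5, N7, N9.
MB(N12) = {N2, N5, N6, N7, N8, N9, N13}.
N1 is neither a parent, child, nor co-parent of N12, so it does not belong.

N1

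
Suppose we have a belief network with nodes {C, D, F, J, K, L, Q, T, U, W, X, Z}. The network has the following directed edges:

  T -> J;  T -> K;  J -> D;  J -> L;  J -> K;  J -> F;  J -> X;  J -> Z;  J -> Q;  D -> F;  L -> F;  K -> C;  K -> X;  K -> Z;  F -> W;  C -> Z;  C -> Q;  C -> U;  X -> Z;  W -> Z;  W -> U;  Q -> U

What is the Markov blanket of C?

{J, K, Q, U, W, X, Z}

By definition, MB(C) is built from C's parents, C's children, and the co-parents of C.
Children of C: Q, U, Z.
Pa(C) = {K}.
Co-parents of C (other parents of its children):
  parents(Z) \ {C} = {J, K, W, X}.
  Q's other parent is J.
  U's other parents are Q, W.
Union: {K} ∪ {Q, U, Z} ∪ {J, K, Q, W, X} = {J, K, Q, U, W, X, Z}.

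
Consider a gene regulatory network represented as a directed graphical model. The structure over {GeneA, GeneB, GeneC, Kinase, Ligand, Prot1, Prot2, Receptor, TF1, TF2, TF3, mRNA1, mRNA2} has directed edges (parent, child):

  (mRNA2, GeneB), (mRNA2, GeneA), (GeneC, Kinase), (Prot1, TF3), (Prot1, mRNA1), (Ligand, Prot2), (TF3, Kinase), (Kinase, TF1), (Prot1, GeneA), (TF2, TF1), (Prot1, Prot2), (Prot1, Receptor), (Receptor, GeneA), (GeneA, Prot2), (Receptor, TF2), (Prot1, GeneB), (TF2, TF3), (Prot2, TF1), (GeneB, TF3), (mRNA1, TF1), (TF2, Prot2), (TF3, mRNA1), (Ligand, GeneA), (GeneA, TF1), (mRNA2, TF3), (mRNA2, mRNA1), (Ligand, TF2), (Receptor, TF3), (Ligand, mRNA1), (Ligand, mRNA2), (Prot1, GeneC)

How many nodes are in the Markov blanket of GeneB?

5

The Markov blanket of a node is its parents, its children, and the other parents of its children.
GeneB's parents: Prot1, mRNA2.
GeneB has child TF3.
Co-parents of GeneB (other parents of its children):
  TF3's other parents are Prot1, Receptor, TF2, mRNA2.
MB(GeneB) = {Prot1, Receptor, TF2, TF3, mRNA2}, which has 5 nodes.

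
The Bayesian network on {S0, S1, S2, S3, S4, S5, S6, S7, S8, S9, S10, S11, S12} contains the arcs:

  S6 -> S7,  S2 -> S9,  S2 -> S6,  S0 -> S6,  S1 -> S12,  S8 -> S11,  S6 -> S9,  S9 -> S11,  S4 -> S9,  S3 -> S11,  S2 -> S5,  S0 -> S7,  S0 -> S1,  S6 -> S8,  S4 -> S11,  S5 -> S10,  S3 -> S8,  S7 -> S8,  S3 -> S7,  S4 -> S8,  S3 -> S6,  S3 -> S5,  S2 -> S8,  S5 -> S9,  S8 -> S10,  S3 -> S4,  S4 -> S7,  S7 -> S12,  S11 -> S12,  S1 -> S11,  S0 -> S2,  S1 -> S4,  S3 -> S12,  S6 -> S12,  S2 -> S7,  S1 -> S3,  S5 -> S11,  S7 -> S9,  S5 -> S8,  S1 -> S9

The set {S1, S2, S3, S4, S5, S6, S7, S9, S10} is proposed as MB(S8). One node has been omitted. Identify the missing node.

S11

S8 has children S10, S11.
Parents of S8: S2, S3, S4, S5, S6, S7.
Parents of each child, excluding S8:
  S10's other parent is S5.
  S11 also has parents S1, S3, S4, S5, S9.
MB(S8) = {S1, S2, S3, S4, S5, S6, S7, S9, S10, S11}.
Comparing with the claimed set, S11 is missing.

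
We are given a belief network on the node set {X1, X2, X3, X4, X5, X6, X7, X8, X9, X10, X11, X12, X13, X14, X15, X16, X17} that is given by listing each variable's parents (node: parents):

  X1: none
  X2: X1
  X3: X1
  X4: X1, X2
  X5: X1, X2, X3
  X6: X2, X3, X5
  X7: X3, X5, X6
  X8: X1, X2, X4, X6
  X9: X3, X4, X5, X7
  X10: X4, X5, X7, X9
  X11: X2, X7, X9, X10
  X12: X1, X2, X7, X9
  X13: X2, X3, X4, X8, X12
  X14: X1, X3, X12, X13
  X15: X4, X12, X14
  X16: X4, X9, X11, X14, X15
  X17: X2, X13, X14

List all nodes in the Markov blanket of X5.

{X1, X2, X3, X4, X6, X7, X9, X10}

Children of X5: X6, X7, X9, X10.
Pa(X5) = {X1, X2, X3}.
For each child, the remaining parents (spouses of X5):
  X6's other parents are X2, X3.
  X7 also has parents X3, X6.
  X9 also has parents X3, X4, X7.
  X10's other parents are X4, X7, X9.
Union: {X1, X2, X3} ∪ {X6, X7, X9, X10} ∪ {X2, X3, X4, X6, X7, X9} = {X1, X2, X3, X4, X6, X7, X9, X10}.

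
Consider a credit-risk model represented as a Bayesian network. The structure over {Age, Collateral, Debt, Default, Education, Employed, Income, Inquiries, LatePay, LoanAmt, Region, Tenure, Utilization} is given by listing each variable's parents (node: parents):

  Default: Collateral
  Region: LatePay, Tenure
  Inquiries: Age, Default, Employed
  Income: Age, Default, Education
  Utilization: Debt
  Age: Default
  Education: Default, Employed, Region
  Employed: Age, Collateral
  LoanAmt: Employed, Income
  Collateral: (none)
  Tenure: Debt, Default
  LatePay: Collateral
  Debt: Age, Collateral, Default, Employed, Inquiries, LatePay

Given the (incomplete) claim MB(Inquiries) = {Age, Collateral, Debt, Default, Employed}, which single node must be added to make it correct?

Inquiries has parents Age, Default, Employed.
Ch(Inquiries) = {Debt}.
Parents of each child, excluding Inquiries:
  Debt: Age, Collateral, Default, Employed, LatePay
MB(Inquiries) = {Age, Collateral, Debt, Default, Employed, LatePay}.
Comparing with the claimed set, LatePay is missing.

LatePay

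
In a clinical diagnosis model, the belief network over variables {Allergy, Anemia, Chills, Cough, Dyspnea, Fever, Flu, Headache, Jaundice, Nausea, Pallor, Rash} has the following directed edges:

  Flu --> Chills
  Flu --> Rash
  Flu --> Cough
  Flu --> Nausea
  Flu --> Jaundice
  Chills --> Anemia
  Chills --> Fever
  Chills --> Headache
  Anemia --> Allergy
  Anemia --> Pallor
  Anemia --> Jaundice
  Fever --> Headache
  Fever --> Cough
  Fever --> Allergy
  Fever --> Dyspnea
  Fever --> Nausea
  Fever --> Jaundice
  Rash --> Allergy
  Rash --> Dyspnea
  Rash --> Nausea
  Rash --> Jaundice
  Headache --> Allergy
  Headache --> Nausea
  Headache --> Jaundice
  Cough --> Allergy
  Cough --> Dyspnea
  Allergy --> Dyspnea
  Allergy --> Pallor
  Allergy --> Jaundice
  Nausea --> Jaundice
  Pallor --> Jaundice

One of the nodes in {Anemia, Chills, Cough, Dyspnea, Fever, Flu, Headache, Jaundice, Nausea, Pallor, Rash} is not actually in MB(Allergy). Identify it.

By definition, MB(Allergy) is built from Allergy's parents, Allergy's children, and the co-parents of Allergy.
Allergy has parents Anemia, Cough, Fever, Headache, Rash.
Allergy's children: Dyspnea, Jaundice, Pallor.
Parents of each child, excluding Allergy:
  parents(Dyspnea) \ {Allergy} = {Cough, Fever, Rash}.
  parents(Pallor) \ {Allergy} = {Anemia}.
  parents(Jaundice) \ {Allergy} = {Anemia, Fever, Flu, Headache, Nausea, Pallor, Rash}.
MB(Allergy) = {Anemia, Cough, Dyspnea, Fever, Flu, Headache, Jaundice, Nausea, Pallor, Rash}.
Chills is neither a parent, child, nor co-parent of Allergy, so it does not belong.

Chills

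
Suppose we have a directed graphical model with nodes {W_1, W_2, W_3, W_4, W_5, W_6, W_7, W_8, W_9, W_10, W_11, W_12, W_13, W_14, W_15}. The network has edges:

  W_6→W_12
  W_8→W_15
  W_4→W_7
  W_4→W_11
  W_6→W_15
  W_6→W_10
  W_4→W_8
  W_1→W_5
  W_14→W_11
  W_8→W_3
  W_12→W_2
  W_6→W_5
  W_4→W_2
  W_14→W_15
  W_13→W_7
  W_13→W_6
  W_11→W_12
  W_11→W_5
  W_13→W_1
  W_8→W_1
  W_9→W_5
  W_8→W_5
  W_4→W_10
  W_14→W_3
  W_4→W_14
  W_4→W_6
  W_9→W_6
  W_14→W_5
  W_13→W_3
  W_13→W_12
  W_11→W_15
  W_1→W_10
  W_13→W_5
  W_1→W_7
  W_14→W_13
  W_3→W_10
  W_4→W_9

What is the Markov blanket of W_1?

{W_3, W_4, W_5, W_6, W_7, W_8, W_9, W_10, W_11, W_13, W_14}

W_1's parents: W_8, W_13.
Ch(W_1) = {W_5, W_7, W_10}.
For each child, the remaining parents (spouses of W_1):
  parents(W_5) \ {W_1} = {W_6, W_8, W_9, W_11, W_13, W_14}.
  W_10 also has parents W_3, W_4, W_6.
  parents(W_7) \ {W_1} = {W_4, W_13}.
Taking the union gives {W_3, W_4, W_5, W_6, W_7, W_8, W_9, W_10, W_11, W_13, W_14}.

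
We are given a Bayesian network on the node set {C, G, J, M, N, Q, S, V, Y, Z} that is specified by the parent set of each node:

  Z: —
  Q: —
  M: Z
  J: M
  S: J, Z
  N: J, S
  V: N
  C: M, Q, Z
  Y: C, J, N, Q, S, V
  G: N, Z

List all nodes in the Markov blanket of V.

Parents of V: N.
Children of V: Y.
For each child, the remaining parents (spouses of V):
  parents(Y) \ {V} = {C, J, N, Q, S}.
MB(V) = {C, J, N, Q, S, Y}.

{C, J, N, Q, S, Y}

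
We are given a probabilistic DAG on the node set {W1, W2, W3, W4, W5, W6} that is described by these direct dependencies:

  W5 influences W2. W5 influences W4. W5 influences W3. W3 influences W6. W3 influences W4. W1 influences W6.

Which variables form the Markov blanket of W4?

W4 has parents W3, W5.
Ch(W4) = {}.
With no children, W4 has no spouses; the co-parent set is empty.
So the Markov blanket of W4 is {W3, W5}.

{W3, W5}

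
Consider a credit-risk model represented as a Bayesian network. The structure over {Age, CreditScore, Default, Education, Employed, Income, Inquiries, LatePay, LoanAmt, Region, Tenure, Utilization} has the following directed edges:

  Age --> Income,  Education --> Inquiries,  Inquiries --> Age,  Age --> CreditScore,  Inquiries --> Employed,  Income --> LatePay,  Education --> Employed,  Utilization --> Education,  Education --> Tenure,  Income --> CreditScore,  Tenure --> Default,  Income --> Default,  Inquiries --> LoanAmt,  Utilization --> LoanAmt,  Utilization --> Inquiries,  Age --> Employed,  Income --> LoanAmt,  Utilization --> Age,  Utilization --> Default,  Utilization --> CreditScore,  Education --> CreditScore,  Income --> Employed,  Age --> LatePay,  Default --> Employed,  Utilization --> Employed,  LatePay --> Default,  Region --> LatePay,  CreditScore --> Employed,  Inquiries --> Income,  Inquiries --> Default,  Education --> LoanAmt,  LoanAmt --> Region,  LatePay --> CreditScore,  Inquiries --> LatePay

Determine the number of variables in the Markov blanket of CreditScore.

Children of CreditScore: Employed.
CreditScore's parents: Age, Education, Income, LatePay, Utilization.
Other parents of CreditScore's children:
  Employed's other parents are Age, Default, Education, Income, Inquiries, Utilization.
MB(CreditScore) = {Age, Default, Education, Employed, Income, Inquiries, LatePay, Utilization}, which has 8 nodes.

8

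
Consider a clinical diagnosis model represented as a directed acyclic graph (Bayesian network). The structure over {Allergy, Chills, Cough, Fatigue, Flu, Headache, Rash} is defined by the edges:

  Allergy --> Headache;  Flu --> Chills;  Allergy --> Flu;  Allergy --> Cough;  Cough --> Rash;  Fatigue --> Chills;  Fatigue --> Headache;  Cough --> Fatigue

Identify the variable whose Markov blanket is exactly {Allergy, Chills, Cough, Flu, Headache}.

The target node must have every member of {Allergy, Chills, Cough, Flu, Headache} as a parent, child, or co-parent, and no others.
Parents of Fatigue: Cough; children: Chills, Headache; co-parents: Allergy, Flu.
These exactly cover the given set, so the node is Fatigue.

Fatigue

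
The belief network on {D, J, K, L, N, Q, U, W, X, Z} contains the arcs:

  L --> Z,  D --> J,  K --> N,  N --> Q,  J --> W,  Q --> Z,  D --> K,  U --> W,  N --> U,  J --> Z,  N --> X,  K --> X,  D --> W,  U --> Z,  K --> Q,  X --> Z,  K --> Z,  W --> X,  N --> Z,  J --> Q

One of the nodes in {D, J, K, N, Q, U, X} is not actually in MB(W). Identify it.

Pa(W) = {D, J, U}.
Ch(W) = {X}.
Parents of each child, excluding W:
  X also has parents K, N.
MB(W) = {D, J, K, N, U, X}.
Q is neither a parent, child, nor co-parent of W, so it does not belong.

Q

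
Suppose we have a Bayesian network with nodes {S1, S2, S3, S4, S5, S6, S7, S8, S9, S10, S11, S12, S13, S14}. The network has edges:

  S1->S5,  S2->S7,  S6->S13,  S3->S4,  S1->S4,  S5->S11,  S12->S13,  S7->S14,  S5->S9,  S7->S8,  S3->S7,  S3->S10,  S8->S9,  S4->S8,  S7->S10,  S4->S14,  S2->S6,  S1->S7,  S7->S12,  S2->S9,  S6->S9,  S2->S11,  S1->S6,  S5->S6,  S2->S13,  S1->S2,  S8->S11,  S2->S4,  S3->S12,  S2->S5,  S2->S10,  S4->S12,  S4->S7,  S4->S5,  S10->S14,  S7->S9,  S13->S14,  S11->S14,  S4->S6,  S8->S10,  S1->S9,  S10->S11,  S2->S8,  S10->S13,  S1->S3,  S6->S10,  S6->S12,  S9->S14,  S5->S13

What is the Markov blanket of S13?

{S2, S4, S5, S6, S7, S9, S10, S11, S12, S14}

S13 has parents S2, S5, S6, S10, S12.
Children of S13: S14.
For each child, the remaining parents (spouses of S13):
  S14: S4, S7, S9, S10, S11
Taking the union gives {S2, S4, S5, S6, S7, S9, S10, S11, S12, S14}.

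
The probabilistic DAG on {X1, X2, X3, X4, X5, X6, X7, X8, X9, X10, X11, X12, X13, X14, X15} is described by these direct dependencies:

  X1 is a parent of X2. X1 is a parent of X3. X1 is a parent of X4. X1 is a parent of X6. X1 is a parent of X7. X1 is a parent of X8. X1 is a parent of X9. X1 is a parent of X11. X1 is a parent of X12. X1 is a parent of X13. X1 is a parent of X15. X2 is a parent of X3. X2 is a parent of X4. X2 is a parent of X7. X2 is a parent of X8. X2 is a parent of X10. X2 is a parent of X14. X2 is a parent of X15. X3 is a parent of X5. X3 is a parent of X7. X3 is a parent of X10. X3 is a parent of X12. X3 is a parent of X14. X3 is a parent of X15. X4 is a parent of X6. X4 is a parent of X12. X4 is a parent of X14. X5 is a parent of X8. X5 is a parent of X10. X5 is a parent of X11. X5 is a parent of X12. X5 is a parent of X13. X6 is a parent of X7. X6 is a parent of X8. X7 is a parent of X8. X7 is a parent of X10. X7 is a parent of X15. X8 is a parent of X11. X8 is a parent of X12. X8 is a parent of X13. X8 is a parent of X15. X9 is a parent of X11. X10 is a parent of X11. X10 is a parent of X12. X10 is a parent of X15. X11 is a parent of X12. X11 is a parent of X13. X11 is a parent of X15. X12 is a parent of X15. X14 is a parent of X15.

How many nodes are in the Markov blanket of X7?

11

Recall MB(v) = parents ∪ children ∪ spouses, where spouses are the other parents of v's children.
Ch(X7) = {X8, X10, X15}.
X7's parents: X1, X2, X3, X6.
Other parents of X7's children:
  parents(X8) \ {X7} = {X1, X2, X5, X6}.
  parents(X10) \ {X7} = {X2, X3, X5}.
  X15's other parents are X1, X2, X3, X8, X10, X11, X12, X14.
MB(X7) = {X1, X2, X3, X5, X6, X8, X10, X11, X12, X14, X15}, which has 11 nodes.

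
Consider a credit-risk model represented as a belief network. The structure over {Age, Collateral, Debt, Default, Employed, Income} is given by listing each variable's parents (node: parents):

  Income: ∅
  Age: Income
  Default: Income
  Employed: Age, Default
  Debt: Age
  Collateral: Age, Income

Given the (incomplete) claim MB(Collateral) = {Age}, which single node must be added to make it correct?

By definition, MB(Collateral) is built from Collateral's parents, Collateral's children, and the co-parents of Collateral.
Pa(Collateral) = {Age, Income}.
Ch(Collateral) = {}.
With no children, Collateral has no spouses; the co-parent set is empty.
MB(Collateral) = {Age, Income}.
Comparing with the claimed set, Income is missing.

Income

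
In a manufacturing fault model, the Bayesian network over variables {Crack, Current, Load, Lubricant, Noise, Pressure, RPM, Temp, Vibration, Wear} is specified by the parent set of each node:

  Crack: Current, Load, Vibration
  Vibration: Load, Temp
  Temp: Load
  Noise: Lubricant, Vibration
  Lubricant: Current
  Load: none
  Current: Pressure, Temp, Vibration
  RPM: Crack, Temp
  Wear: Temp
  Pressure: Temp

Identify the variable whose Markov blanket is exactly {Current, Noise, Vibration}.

Lubricant

The target node must have every member of {Current, Noise, Vibration} as a parent, child, or co-parent, and no others.
Parents of Lubricant: Current; children: Noise; co-parents: Vibration.
These exactly cover the given set, so the node is Lubricant.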